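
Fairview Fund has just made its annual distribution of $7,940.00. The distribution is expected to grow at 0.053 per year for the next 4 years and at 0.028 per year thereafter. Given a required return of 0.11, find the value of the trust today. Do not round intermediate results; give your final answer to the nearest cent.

D_1 = 8360.82000
D_2 = 8803.94346
D_3 = 9270.55246
D_4 = 9761.89174
Terminal value at year 4: TV = D_4×(1+g_2)/(r−g_2) = 10035.22471/0.082 = 122380.78918
P_0 = D_1/(1+r)^1 + D_2/(1+r)^2 + D_3/(1+r)^3 + D_4/(1+r)^4 + TV/(1+r)^4
    = 7532.27027 + 7145.47801 + 6778.54806 + 6430.46046 + 80616.01647 = 108502.77328

$108502.77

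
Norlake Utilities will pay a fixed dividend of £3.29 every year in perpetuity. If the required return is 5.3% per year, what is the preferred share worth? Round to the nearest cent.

Level perpetuity: PV = C / r = £3.29 / 0.053 = £62.08

£62.08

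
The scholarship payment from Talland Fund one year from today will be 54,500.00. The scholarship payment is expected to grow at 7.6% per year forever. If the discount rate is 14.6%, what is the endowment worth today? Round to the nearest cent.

778571.43

Growing perpetuity: P = D₁ / (r − g) = 54,500.0000 / (0.146 − 0.076) = 778,571.43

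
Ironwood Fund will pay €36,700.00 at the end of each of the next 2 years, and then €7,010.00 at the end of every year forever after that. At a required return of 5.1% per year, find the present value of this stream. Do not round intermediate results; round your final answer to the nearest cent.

PV of 2-year annuity: €36,700.00 × [1 − (1+0.051)^−2] / 0.051 = 68143.79129
Perpetuity value at year 2: €7,010.00 / 0.051 = 137450.98039
PV of perpetuity: 137450.98039 / (1+0.051)^2 = 124434.95922
Total PV = 68143.79129 + 124434.95922 = 192578.75051

€192578.75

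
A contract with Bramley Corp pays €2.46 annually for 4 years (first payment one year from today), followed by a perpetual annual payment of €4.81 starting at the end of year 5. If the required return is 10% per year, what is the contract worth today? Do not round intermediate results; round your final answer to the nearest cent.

€40.65

PV of 4-year annuity: €2.46 × [1 − (1+0.1)^−4] / 0.1 = 7.79787
Perpetuity value at year 4: €4.81 / 0.1 = 48.10000
PV of perpetuity: 48.10000 / (1+0.1)^4 = 32.85295
Total PV = 7.79787 + 32.85295 = 40.65082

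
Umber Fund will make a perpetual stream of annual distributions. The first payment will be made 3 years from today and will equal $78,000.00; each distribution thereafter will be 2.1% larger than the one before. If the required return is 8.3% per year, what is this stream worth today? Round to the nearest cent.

$1072620.27

Value at end of year 2: C₁ / (r − g) = $78,000.00 / (0.083 − 0.021) = $1,258,064.5161
Discount to today: PV = $1,258,064.5161 / (1 + 0.083)^2 = $1,258,064.5161 / 1.172889 = $1,072,620.27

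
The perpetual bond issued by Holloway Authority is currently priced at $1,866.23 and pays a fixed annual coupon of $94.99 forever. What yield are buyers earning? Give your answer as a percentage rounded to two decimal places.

P = C/r ⇒ r = C/P = $94.99/$1,866.23 = 0.050899

5.09%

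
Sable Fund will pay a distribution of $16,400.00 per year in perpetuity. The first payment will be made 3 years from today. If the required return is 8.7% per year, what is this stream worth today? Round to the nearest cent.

$159538.50

Value at end of year 2: C / r = $16,400.00 / 0.087 = $188,505.7471
Discount to today: PV = $188,505.7471 / (1 + 0.087)^2 = $188,505.7471 / 1.181569 = $159,538.50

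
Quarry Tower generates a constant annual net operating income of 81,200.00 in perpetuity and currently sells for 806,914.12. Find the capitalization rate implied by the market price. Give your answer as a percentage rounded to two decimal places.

P = C/r ⇒ r = C/P = 81,200.00/806,914.12 = 0.100630

10.06%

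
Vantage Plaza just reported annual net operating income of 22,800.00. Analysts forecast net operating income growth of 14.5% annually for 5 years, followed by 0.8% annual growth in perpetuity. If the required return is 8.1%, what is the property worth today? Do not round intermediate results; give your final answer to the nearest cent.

555650.37

D_1 = 26106.00000
D_2 = 29891.37000
D_3 = 34225.61865
D_4 = 39188.33335
D_5 = 44870.64169
Terminal value at year 5: TV = D_5×(1+g_2)/(r−g_2) = 45229.60682/0.073 = 619583.65513
P_0 = D_1/(1+r)^1 + D_2/(1+r)^2 + D_3/(1+r)^3 + D_4/(1+r)^4 + D_5/(1+r)^5 + TV/(1+r)^5
    = 24149.86124 + 25579.64026 + 27094.06854 + 28698.15771 + 30397.21607 + 419731.42195 = 555650.36578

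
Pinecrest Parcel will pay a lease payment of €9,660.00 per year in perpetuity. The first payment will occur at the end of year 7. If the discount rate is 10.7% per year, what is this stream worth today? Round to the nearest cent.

€49057.75

Value at end of year 6: C / r = €9,660.00 / 0.107 = €90,280.3738
Discount to today: PV = €90,280.3738 / (1 + 0.107)^6 = €90,280.3738 / 1.840288 = €49,057.75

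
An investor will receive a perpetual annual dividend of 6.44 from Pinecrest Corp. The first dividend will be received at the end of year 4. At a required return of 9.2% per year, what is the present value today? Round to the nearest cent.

Value at end of year 3: C / r = 6.44 / 0.092 = 70.0000
Discount to today: PV = 70.0000 / (1 + 0.092)^3 = 70.0000 / 1.302171 = 53.76

53.76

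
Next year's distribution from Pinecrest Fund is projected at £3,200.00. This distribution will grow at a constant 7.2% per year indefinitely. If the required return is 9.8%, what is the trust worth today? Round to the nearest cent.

Growing perpetuity: P = D₁ / (r − g) = £3,200.0000 / (0.098 − 0.072) = £123,076.92

£123076.92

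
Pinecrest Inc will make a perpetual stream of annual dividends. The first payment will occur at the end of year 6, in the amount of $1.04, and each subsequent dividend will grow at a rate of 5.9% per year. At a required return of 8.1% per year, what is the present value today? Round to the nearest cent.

$32.02

Value at end of year 5: C₁ / (r − g) = $1.04 / (0.081 − 0.059) = $47.2727
Discount to today: PV = $47.2727 / (1 + 0.081)^5 = $47.2727 / 1.476143 = $32.02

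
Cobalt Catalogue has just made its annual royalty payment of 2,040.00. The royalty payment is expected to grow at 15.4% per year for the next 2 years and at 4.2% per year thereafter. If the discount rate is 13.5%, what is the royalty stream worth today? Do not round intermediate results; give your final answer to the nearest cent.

D_1 = 2354.16000
D_2 = 2716.70064
Terminal value at year 2: TV = D_2×(1+g_2)/(r−g_2) = 2830.80207/0.093 = 30438.73190
P_0 = D_1/(1+r)^1 + D_2/(1+r)^2 + TV/(1+r)^2
    = 2074.14978 + 2108.87123 + 23628.42819 = 27811.44920

27811.45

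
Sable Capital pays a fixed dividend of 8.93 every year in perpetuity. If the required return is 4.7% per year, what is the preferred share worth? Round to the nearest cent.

Level perpetuity: PV = C / r = 8.93 / 0.047 = 190.00

190.00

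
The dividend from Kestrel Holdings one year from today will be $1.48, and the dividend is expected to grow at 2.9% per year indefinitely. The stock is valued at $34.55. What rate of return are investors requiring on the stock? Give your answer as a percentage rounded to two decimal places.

7.18%

P = D₁/(r − g) ⇒ r = D₁/P + g = $1.4800/$34.55 + 0.029 = 0.042836 + 0.029 = 0.071836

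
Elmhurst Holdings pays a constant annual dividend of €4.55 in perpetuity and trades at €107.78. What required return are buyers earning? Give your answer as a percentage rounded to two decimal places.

4.22%

P = C/r ⇒ r = C/P = €4.55/€107.78 = 0.042216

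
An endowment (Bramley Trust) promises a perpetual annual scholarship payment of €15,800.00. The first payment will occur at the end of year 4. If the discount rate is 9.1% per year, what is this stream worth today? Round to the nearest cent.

Value at end of year 3: C / r = €15,800.00 / 0.091 = €173,626.3736
Discount to today: PV = €173,626.3736 / (1 + 0.091)^3 = €173,626.3736 / 1.298597 = €133,703.09

€133703.09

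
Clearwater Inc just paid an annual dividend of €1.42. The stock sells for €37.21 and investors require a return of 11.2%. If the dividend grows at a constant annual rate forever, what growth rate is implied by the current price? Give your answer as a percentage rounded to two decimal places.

7.11%

P = D₀(1+g)/(r−g) ⇒ P(r−g) = D₀(1+g) ⇒ g(P+D₀) = P·r − D₀
g = (P·r − D₀)/(P + D₀) = (€37.21×0.112 − €1.42) / (€37.21 + €1.42) = 0.071124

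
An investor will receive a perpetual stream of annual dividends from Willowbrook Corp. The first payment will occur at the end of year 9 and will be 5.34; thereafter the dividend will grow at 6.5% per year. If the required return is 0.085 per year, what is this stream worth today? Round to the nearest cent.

139.02

Value at end of year 8: C₁ / (r − g) = 5.34 / (0.085 − 0.065) = 267.0000
Discount to today: PV = 267.0000 / (1 + 0.085)^8 = 267.0000 / 1.920604 = 139.02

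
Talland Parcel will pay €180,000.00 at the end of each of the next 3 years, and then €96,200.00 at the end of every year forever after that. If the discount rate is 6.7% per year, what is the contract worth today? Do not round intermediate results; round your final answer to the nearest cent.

€1656949.56

PV of 3-year annuity: €180,000.00 × [1 − (1+0.067)^−3] / 0.067 = 474978.04731
Perpetuity value at year 3: €96,200.00 / 0.067 = 1435820.89552
PV of perpetuity: 1435820.89552 / (1+0.067)^3 = 1181971.51691
Total PV = 474978.04731 + 1181971.51691 = 1656949.56421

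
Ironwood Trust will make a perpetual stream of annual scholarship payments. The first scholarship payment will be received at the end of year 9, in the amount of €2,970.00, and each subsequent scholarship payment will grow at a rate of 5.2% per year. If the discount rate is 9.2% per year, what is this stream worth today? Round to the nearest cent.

€36721.07

Value at end of year 8: C₁ / (r − g) = €2,970.00 / (0.092 − 0.052) = €74,250.0000
Discount to today: PV = €74,250.0000 / (1 + 0.092)^8 = €74,250.0000 / 2.022000 = €36,721.07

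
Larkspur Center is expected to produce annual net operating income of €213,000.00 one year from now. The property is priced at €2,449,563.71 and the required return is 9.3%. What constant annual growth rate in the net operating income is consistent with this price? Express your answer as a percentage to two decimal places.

P = D₁/(r−g) ⇒ g = r − D₁/P = 0.093 − €213,000.00/€2,449,563.71 = 0.006046

0.60%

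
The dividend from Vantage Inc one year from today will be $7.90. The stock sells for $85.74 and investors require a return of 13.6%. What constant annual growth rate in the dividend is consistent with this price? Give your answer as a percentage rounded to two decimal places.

P = D₁/(r−g) ⇒ g = r − D₁/P = 0.136 − $7.90/$85.74 = 0.043861

4.39%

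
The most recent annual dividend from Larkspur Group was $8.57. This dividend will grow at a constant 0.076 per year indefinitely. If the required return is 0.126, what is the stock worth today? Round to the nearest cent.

D₁ = D₀ × (1 + g) = $8.57 × 1.076 = $9.2213
Growing perpetuity: P = D₁ / (r − g) = $9.2213 / (0.126 − 0.076) = $184.43

$184.43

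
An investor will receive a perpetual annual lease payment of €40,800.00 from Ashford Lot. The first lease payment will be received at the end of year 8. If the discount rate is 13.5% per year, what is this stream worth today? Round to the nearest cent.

Value at end of year 7: C / r = €40,800.00 / 0.135 = €302,222.2222
Discount to today: PV = €302,222.2222 / (1 + 0.135)^7 = €302,222.2222 / 2.426448 = €124,553.34

€124553.34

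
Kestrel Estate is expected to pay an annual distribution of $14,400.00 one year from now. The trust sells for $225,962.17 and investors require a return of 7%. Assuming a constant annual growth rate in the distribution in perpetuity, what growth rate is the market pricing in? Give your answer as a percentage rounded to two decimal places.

0.63%

P = D₁/(r−g) ⇒ g = r − D₁/P = 0.07 − $14,400.00/$225,962.17 = 0.006273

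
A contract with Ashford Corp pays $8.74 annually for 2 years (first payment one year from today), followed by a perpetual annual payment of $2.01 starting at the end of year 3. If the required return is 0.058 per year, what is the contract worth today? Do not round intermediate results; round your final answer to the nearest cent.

PV of 2-year annuity: $8.74 × [1 − (1+0.058)^−2] / 0.058 = 16.06887
Perpetuity value at year 2: $2.01 / 0.058 = 34.65517
PV of perpetuity: 34.65517 / (1+0.058)^2 = 30.95970
Total PV = 16.06887 + 30.95970 = 47.02857

$47.03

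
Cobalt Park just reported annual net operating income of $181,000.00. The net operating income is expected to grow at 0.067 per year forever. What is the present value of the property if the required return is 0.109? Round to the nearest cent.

$4598261.90

D₁ = D₀ × (1 + g) = $181,000.00 × 1.067 = $193,127.0000
Growing perpetuity: P = D₁ / (r − g) = $193,127.0000 / (0.109 − 0.067) = $4,598,261.90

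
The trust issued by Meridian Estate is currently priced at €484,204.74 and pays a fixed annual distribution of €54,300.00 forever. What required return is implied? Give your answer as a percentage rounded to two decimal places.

11.21%

P = C/r ⇒ r = C/P = €54,300.00/€484,204.74 = 0.112143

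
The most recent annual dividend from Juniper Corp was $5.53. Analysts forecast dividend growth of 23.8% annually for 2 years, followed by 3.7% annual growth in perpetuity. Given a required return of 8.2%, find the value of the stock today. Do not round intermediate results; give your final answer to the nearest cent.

$180.40

D_1 = 6.84614
D_2 = 8.47552
Terminal value at year 2: TV = D_2×(1+g_2)/(r−g_2) = 8.78912/0.045 = 195.31368
P_0 = D_1/(1+r)^1 + D_2/(1+r)^2 + TV/(1+r)^2
    = 6.32730 + 7.23956 + 166.83153 = 180.39839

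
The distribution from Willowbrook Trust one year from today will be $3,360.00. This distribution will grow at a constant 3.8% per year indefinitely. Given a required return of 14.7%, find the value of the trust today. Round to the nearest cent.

$30825.69

Growing perpetuity: P = D₁ / (r − g) = $3,360.0000 / (0.147 − 0.038) = $30,825.69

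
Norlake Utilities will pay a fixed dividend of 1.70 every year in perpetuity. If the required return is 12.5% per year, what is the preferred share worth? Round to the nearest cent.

13.60

Level perpetuity: PV = C / r = 1.70 / 0.125 = 13.60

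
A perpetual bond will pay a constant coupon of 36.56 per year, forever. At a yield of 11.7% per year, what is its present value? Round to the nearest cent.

312.48

Level perpetuity: PV = C / r = 36.56 / 0.117 = 312.48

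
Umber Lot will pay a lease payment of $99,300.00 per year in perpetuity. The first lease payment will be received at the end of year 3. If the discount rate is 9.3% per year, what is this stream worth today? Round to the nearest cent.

$893770.42

Value at end of year 2: C / r = $99,300.00 / 0.093 = $1,067,741.9355
Discount to today: PV = $1,067,741.9355 / (1 + 0.093)^2 = $1,067,741.9355 / 1.194649 = $893,770.42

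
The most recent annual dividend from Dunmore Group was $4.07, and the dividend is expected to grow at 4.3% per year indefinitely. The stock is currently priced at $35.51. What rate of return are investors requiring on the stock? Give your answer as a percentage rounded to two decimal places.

16.25%

D₁ = $4.07 × 1.043 = $4.2450
P = D₁/(r − g) ⇒ r = D₁/P + g = $4.2450/$35.51 + 0.043 = 0.119544 + 0.043 = 0.162544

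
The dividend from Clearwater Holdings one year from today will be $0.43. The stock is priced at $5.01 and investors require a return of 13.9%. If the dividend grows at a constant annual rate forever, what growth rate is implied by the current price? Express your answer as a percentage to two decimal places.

5.32%

P = D₁/(r−g) ⇒ g = r − D₁/P = 0.139 − $0.43/$5.01 = 0.053172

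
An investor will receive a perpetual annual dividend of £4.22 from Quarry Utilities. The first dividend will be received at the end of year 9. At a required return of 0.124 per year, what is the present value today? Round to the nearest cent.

£13.36

Value at end of year 8: C / r = £4.22 / 0.124 = £34.0323
Discount to today: PV = £34.0323 / (1 + 0.124)^8 = £34.0323 / 2.547596 = £13.36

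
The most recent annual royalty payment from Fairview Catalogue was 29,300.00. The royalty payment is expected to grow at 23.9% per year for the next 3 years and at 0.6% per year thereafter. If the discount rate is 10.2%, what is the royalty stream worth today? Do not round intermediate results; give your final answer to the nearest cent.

D_1 = 36302.70000
D_2 = 44979.04530
D_3 = 55729.03713
Terminal value at year 3: TV = D_3×(1+g_2)/(r−g_2) = 56063.41135/0.096 = 583993.86822
P_0 = D_1/(1+r)^1 + D_2/(1+r)^2 + D_3/(1+r)^3 + TV/(1+r)^3
    = 32942.55898 + 37037.95878 + 41642.49631 + 436378.65925 = 548001.67333

548001.67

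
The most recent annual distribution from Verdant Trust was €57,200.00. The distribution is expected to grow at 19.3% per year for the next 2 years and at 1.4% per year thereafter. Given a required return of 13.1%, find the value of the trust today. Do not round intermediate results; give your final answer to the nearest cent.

€675552.80

D_1 = 68239.60000
D_2 = 81409.84280
Terminal value at year 2: TV = D_2×(1+g_2)/(r−g_2) = 82549.58060/0.117 = 705551.97093
P_0 = D_1/(1+r)^1 + D_2/(1+r)^2 + TV/(1+r)^2
    = 60335.63218 + 63643.15579 + 551574.01682 = 675552.80479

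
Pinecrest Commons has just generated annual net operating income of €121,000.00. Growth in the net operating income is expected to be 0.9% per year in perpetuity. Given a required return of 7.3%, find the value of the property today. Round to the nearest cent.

€1907640.63

D₁ = D₀ × (1 + g) = €121,000.00 × 1.009 = €122,089.0000
Growing perpetuity: P = D₁ / (r − g) = €122,089.0000 / (0.073 − 0.009) = €1,907,640.63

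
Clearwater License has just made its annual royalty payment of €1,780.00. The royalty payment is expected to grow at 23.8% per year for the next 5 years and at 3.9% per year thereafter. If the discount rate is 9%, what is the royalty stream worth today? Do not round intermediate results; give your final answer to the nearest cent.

D_1 = 2203.64000
D_2 = 2728.10632
D_3 = 3377.39562
D_4 = 4181.21578
D_5 = 5176.34514
Terminal value at year 5: TV = D_5×(1+g_2)/(r−g_2) = 5378.22260/0.051 = 105455.34509
P_0 = D_1/(1+r)^1 + D_2/(1+r)^2 + D_3/(1+r)^3 + D_4/(1+r)^4 + D_5/(1+r)^5 + TV/(1+r)^5
    = 2021.68807 + 2296.19251 + 2607.96911 + 2962.07867 + 3364.26917 + 68538.73862 = 81790.93616

€81790.94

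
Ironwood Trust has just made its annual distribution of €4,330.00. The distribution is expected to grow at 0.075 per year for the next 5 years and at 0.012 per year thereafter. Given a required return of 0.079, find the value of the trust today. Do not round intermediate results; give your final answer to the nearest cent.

€85609.47

D_1 = 4654.75000
D_2 = 5003.85625
D_3 = 5379.14547
D_4 = 5782.58138
D_5 = 6216.27498
Terminal value at year 5: TV = D_5×(1+g_2)/(r−g_2) = 6290.87028/0.067 = 93893.58630
P_0 = D_1/(1+r)^1 + D_2/(1+r)^2 + D_3/(1+r)^3 + D_4/(1+r)^4 + D_5/(1+r)^5 + TV/(1+r)^5
    = 4313.94810 + 4297.95571 + 4282.02260 + 4266.14856 + 4250.33336 + 64199.06515 = 85609.47347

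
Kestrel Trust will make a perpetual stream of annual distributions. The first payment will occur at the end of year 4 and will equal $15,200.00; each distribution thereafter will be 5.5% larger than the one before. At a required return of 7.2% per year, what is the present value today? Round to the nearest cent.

Value at end of year 3: C₁ / (r − g) = $15,200.00 / (0.072 − 0.055) = $894,117.6471
Discount to today: PV = $894,117.6471 / (1 + 0.072)^3 = $894,117.6471 / 1.231925 = $725,788.88

$725788.88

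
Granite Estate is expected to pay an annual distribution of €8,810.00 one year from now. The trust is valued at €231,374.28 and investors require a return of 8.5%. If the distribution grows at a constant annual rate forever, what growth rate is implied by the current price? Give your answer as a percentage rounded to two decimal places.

4.69%

P = D₁/(r−g) ⇒ g = r − D₁/P = 0.085 − €8,810.00/€231,374.28 = 0.046923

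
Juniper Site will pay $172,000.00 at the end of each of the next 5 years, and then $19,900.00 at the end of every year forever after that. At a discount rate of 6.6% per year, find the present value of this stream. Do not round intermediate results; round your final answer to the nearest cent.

$931891.76

PV of 5-year annuity: $172,000.00 × [1 − (1+0.066)^−5] / 0.066 = 712851.92190
Perpetuity value at year 5: $19,900.00 / 0.066 = 301515.15152
PV of perpetuity: 301515.15152 / (1+0.066)^5 = 219039.84195
Total PV = 712851.92190 + 219039.84195 = 931891.76384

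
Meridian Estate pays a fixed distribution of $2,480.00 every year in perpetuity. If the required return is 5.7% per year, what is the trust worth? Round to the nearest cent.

Level perpetuity: PV = C / r = $2,480.00 / 0.057 = $43,508.77

$43508.77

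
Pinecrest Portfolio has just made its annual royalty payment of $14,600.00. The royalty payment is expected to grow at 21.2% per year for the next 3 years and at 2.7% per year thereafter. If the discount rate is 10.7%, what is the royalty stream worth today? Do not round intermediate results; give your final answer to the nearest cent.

$298625.97

D_1 = 17695.20000
D_2 = 21446.58240
D_3 = 25993.25787
Terminal value at year 3: TV = D_3×(1+g_2)/(r−g_2) = 26695.07583/0.08 = 333688.44789
P_0 = D_1/(1+r)^1 + D_2/(1+r)^2 + D_3/(1+r)^3 + TV/(1+r)^3
    = 15984.82385 + 17500.99955 + 19160.98596 + 245979.15725 = 298625.96661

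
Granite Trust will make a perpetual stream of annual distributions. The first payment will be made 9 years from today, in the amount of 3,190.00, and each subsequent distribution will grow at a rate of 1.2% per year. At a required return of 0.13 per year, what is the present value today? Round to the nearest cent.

Value at end of year 8: C₁ / (r − g) = 3,190.00 / (0.13 − 0.012) = 27,033.8983
Discount to today: PV = 27,033.8983 / (1 + 0.13)^8 = 27,033.8983 / 2.658444 = 10,169.07

10169.07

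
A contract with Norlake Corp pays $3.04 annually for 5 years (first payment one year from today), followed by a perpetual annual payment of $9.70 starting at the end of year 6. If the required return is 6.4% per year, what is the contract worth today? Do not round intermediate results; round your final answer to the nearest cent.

PV of 5-year annuity: $3.04 × [1 − (1+0.064)^−5] / 0.064 = 12.66743
Perpetuity value at year 5: $9.70 / 0.064 = 151.56250
PV of perpetuity: 151.56250 / (1+0.064)^5 = 111.14339
Total PV = 12.66743 + 111.14339 = 123.81082

$123.81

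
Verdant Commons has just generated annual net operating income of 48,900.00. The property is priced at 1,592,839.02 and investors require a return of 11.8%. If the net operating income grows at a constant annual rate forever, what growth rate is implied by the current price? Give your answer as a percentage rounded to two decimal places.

P = D₀(1+g)/(r−g) ⇒ P(r−g) = D₀(1+g) ⇒ g(P+D₀) = P·r − D₀
g = (P·r − D₀)/(P + D₀) = (1,592,839.02×0.118 − 48,900.00) / (1,592,839.02 + 48,900.00) = 0.084700

8.47%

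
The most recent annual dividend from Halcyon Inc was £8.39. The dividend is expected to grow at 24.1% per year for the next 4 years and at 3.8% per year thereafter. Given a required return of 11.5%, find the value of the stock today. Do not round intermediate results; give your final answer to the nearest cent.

£217.74

D_1 = 10.41199
D_2 = 12.92128
D_3 = 16.03531
D_4 = 19.89982
Terminal value at year 4: TV = D_4×(1+g_2)/(r−g_2) = 20.65601/0.077 = 268.25987
P_0 = D_1/(1+r)^1 + D_2/(1+r)^2 + D_3/(1+r)^3 + D_4/(1+r)^4 + TV/(1+r)^4
    = 9.33811 + 10.39336 + 11.56785 + 12.87507 + 173.56264 = 217.73702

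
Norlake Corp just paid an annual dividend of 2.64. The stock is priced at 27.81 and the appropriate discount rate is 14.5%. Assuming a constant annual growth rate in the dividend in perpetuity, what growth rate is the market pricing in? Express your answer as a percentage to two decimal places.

4.57%

P = D₀(1+g)/(r−g) ⇒ P(r−g) = D₀(1+g) ⇒ g(P+D₀) = P·r − D₀
g = (P·r − D₀)/(P + D₀) = (27.81×0.145 − 2.64) / (27.81 + 2.64) = 0.045729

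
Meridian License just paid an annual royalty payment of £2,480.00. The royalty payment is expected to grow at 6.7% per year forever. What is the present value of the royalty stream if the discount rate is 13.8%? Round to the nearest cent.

D₁ = D₀ × (1 + g) = £2,480.00 × 1.067 = £2,646.1600
Growing perpetuity: P = D₁ / (r − g) = £2,646.1600 / (0.138 − 0.067) = £37,269.86

£37269.86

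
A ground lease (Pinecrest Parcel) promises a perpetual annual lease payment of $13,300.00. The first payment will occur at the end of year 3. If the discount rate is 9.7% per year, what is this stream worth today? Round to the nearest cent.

Value at end of year 2: C / r = $13,300.00 / 0.097 = $137,113.4021
Discount to today: PV = $137,113.4021 / (1 + 0.097)^2 = $137,113.4021 / 1.203409 = $113,937.49

$113937.49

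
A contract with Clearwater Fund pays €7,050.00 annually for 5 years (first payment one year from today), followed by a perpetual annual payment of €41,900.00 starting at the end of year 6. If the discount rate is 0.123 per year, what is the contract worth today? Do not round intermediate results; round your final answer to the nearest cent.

PV of 5-year annuity: €7,050.00 × [1 − (1+0.123)^−5] / 0.123 = 25225.92733
Perpetuity value at year 5: €41,900.00 / 0.123 = 340650.40650
PV of perpetuity: 340650.40650 / (1+0.123)^5 = 190726.10083
Total PV = 25225.92733 + 190726.10083 = 215952.02815

€215952.03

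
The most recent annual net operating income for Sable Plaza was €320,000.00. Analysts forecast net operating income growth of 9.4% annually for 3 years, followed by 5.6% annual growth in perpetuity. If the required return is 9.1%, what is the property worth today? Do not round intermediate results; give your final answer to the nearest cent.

€10700011.53

D_1 = 350080.00000
D_2 = 382987.52000
D_3 = 418988.34688
Terminal value at year 3: TV = D_3×(1+g_2)/(r−g_2) = 442451.69431/0.035 = 12641476.98015
P_0 = D_1/(1+r)^1 + D_2/(1+r)^2 + D_3/(1+r)^3 + TV/(1+r)^3
    = 320879.92667 + 321762.27294 + 322647.04546 + 9734722.28593 = 10700011.53101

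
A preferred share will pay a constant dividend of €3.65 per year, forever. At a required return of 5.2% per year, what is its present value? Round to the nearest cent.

Level perpetuity: PV = C / r = €3.65 / 0.052 = €70.19

€70.19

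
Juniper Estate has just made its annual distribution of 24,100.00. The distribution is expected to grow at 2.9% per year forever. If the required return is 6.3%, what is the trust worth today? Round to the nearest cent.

729379.41

D₁ = D₀ × (1 + g) = 24,100.00 × 1.029 = 24,798.9000
Growing perpetuity: P = D₁ / (r − g) = 24,798.9000 / (0.063 − 0.029) = 729,379.41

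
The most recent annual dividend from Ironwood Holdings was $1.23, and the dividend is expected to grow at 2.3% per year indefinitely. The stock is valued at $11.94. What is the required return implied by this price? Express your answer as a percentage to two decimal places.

D₁ = $1.23 × 1.023 = $1.2583
P = D₁/(r − g) ⇒ r = D₁/P + g = $1.2583/$11.94 + 0.023 = 0.105384 + 0.023 = 0.128384

12.84%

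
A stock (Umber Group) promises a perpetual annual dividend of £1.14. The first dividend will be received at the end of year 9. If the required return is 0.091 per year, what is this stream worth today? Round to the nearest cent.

£6.24

Value at end of year 8: C / r = £1.14 / 0.091 = £12.5275
Discount to today: PV = £12.5275 / (1 + 0.091)^8 = £12.5275 / 2.007234 = £6.24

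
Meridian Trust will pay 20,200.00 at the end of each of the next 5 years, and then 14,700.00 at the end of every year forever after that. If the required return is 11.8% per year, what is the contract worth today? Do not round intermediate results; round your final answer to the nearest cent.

PV of 5-year annuity: 20,200.00 × [1 − (1+0.118)^−5] / 0.118 = 73178.70753
Perpetuity value at year 5: 14,700.00 / 0.118 = 124576.27119
PV of perpetuity: 124576.27119 / (1+0.118)^5 = 71322.45927
Total PV = 73178.70753 + 71322.45927 = 144501.16680

144501.17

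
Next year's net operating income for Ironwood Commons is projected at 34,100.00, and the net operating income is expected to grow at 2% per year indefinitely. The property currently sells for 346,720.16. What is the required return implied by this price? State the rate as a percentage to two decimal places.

11.84%

P = D₁/(r − g) ⇒ r = D₁/P + g = 34,100.0000/346,720.16 + 0.02 = 0.098350 + 0.02 = 0.118350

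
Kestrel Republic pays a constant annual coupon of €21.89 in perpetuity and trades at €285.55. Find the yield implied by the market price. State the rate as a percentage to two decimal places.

P = C/r ⇒ r = C/P = €21.89/€285.55 = 0.076659

7.67%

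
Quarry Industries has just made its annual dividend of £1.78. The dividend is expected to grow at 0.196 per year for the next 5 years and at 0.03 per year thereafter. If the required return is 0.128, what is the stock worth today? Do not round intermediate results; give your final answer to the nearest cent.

D_1 = 2.12888
D_2 = 2.54614
D_3 = 3.04518
D_4 = 3.64204
D_5 = 4.35588
Terminal value at year 5: TV = D_5×(1+g_2)/(r−g_2) = 4.48656/0.098 = 45.78119
P_0 = D_1/(1+r)^1 + D_2/(1+r)^2 + D_3/(1+r)^3 + D_4/(1+r)^4 + D_5/(1+r)^5 + TV/(1+r)^5
    = 1.88730 + 2.00108 + 2.12171 + 2.24962 + 2.38523 + 25.06926 = 35.71420

£35.71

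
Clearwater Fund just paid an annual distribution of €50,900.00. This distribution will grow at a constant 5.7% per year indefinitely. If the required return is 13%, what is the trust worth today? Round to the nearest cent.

D₁ = D₀ × (1 + g) = €50,900.00 × 1.057 = €53,801.3000
Growing perpetuity: P = D₁ / (r − g) = €53,801.3000 / (0.13 − 0.057) = €737,004.11

€737004.11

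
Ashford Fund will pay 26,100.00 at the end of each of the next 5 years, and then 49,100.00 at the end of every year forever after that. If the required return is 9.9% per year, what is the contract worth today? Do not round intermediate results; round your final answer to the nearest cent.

PV of 5-year annuity: 26,100.00 × [1 − (1+0.099)^−5] / 0.099 = 99192.81103
Perpetuity value at year 5: 49,100.00 / 0.099 = 495959.59596
PV of perpetuity: 495959.59596 / (1+0.099)^5 = 309355.49552
Total PV = 99192.81103 + 309355.49552 = 408548.30655

408548.31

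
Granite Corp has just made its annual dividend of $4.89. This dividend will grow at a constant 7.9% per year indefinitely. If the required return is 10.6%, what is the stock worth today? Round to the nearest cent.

D₁ = D₀ × (1 + g) = $4.89 × 1.079 = $5.2763
Growing perpetuity: P = D₁ / (r − g) = $5.2763 / (0.106 − 0.079) = $195.42

$195.42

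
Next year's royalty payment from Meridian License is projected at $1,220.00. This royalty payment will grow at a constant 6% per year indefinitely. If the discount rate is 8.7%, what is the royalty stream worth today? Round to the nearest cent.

$45185.19

Growing perpetuity: P = D₁ / (r − g) = $1,220.0000 / (0.087 − 0.06) = $45,185.19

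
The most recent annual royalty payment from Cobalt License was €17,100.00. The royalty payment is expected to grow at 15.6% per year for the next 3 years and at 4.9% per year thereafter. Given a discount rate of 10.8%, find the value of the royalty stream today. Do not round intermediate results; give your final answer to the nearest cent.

€401156.42

D_1 = 19767.60000
D_2 = 22851.34560
D_3 = 26416.15551
Terminal value at year 3: TV = D_3×(1+g_2)/(r−g_2) = 27710.54713/0.059 = 469670.29040
P_0 = D_1/(1+r)^1 + D_2/(1+r)^2 + D_3/(1+r)^3 + TV/(1+r)^3
    = 17840.79422 + 18613.68062 + 19420.04945 + 345281.89618 = 401156.42047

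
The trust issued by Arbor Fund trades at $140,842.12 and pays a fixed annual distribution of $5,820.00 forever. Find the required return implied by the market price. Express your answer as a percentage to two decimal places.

P = C/r ⇒ r = C/P = $5,820.00/$140,842.12 = 0.041323

4.13%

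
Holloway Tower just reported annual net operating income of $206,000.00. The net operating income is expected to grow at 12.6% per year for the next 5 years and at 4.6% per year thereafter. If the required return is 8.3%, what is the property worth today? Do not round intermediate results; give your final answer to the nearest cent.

D_1 = 231956.00000
D_2 = 261182.45600
D_3 = 294091.44546
D_4 = 331146.96758
D_5 = 372871.48550
Terminal value at year 5: TV = D_5×(1+g_2)/(r−g_2) = 390023.57383/0.037 = 10541177.67113
P_0 = D_1/(1+r)^1 + D_2/(1+r)^2 + D_3/(1+r)^3 + D_4/(1+r)^4 + D_5/(1+r)^5 + TV/(1+r)^5
    = 214179.13204 + 222683.01263 + 231524.53575 + 240717.10735 + 250274.66563 + 7075332.43908 = 8234710.89248

$8234710.89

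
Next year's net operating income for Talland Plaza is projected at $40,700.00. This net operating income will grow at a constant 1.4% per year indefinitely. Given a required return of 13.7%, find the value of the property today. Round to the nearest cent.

Growing perpetuity: P = D₁ / (r − g) = $40,700.0000 / (0.137 − 0.014) = $330,894.31

$330894.31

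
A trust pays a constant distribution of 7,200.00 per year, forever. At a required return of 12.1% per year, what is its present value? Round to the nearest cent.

Level perpetuity: PV = C / r = 7,200.00 / 0.121 = 59,504.13

59504.13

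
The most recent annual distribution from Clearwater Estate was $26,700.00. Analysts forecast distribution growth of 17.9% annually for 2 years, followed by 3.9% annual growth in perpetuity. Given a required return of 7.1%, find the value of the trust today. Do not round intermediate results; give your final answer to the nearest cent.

D_1 = 31479.30000
D_2 = 37114.09470
Terminal value at year 2: TV = D_2×(1+g_2)/(r−g_2) = 38561.54439/0.032 = 1205048.26229
P_0 = D_1/(1+r)^1 + D_2/(1+r)^2 + TV/(1+r)^2
    = 29392.43697 + 32356.38020 + 1050571.21959 = 1112320.03676

$1112320.04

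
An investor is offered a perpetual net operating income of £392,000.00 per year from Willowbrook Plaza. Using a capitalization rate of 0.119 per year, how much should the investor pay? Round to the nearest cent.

Level perpetuity: PV = C / r = £392,000.00 / 0.119 = £3,294,117.65

£3294117.65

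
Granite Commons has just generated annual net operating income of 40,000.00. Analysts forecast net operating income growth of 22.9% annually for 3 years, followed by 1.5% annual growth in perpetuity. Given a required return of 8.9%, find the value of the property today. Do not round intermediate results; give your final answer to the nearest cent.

942200.68

D_1 = 49160.00000
D_2 = 60417.64000
D_3 = 74253.27956
Terminal value at year 3: TV = D_3×(1+g_2)/(r−g_2) = 75367.07875/0.074 = 1018474.03721
P_0 = D_1/(1+r)^1 + D_2/(1+r)^2 + D_3/(1+r)^3 + TV/(1+r)^3
    = 45142.33242 + 50945.75440 + 57495.25450 + 788617.34217 = 942200.68348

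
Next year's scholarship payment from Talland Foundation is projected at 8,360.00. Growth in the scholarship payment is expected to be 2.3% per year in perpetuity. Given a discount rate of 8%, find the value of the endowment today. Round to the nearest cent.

146666.67

Growing perpetuity: P = D₁ / (r − g) = 8,360.0000 / (0.08 − 0.023) = 146,666.67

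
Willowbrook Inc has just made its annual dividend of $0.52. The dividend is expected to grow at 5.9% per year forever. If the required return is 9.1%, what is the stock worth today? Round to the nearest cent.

$17.21

D₁ = D₀ × (1 + g) = $0.52 × 1.059 = $0.5507
Growing perpetuity: P = D₁ / (r − g) = $0.5507 / (0.091 − 0.059) = $17.21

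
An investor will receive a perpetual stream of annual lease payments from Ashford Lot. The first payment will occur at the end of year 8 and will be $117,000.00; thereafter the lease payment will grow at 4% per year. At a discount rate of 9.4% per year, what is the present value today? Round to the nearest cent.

$1155236.36

Value at end of year 7: C₁ / (r − g) = $117,000.00 / (0.094 − 0.04) = $2,166,666.6667
Discount to today: PV = $2,166,666.6667 / (1 + 0.094)^7 = $2,166,666.6667 / 1.875518 = $1,155,236.36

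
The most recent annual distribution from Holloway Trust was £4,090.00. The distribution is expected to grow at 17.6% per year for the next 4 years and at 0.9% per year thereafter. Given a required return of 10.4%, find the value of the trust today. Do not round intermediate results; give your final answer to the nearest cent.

D_1 = 4809.84000
D_2 = 5656.37184
D_3 = 6651.89328
D_4 = 7822.62650
Terminal value at year 4: TV = D_4×(1+g_2)/(r−g_2) = 7893.03014/0.095 = 83084.52779
P_0 = D_1/(1+r)^1 + D_2/(1+r)^2 + D_3/(1+r)^3 + D_4/(1+r)^4 + TV/(1+r)^4
    = 4356.73913 + 4640.87429 + 4943.54001 + 5265.94479 + 55929.87676 = 75136.97497

£75136.97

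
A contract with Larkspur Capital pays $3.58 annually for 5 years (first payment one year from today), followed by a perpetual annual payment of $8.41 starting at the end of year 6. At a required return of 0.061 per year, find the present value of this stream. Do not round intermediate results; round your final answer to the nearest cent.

$117.58

PV of 5-year annuity: $3.58 × [1 − (1+0.061)^−5] / 0.061 = 15.03933
Perpetuity value at year 5: $8.41 / 0.061 = 137.86885
PV of perpetuity: 137.86885 / (1+0.061)^5 = 102.53904
Total PV = 15.03933 + 102.53904 = 117.57836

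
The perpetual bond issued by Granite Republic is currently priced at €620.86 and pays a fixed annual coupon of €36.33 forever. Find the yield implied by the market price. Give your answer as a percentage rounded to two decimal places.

5.85%

P = C/r ⇒ r = C/P = €36.33/€620.86 = 0.058516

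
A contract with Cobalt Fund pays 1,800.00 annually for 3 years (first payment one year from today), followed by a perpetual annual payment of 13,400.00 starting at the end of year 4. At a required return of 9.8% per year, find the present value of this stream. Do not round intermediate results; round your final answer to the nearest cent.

PV of 3-year annuity: 1,800.00 × [1 − (1+0.098)^−3] / 0.098 = 4492.14192
Perpetuity value at year 3: 13,400.00 / 0.098 = 136734.69388
PV of perpetuity: 136734.69388 / (1+0.098)^3 = 103293.19295
Total PV = 4492.14192 + 103293.19295 = 107785.33486

107785.33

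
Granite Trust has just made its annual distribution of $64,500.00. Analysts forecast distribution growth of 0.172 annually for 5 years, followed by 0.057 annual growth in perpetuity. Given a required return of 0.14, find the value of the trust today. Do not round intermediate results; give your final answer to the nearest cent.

D_1 = 75594.00000
D_2 = 88596.16800
D_3 = 103834.70890
D_4 = 121694.27883
D_5 = 142625.69478
Terminal value at year 5: TV = D_5×(1+g_2)/(r−g_2) = 150755.35939/0.083 = 1816329.63117
P_0 = D_1/(1+r)^1 + D_2/(1+r)^2 + D_3/(1+r)^3 + D_4/(1+r)^4 + D_5/(1+r)^5 + TV/(1+r)^5
    = 66310.52632 + 68171.87442 + 70085.47090 + 72052.78236 + 74075.31660 + 943344.69458 = 1294040.66518

$1294040.67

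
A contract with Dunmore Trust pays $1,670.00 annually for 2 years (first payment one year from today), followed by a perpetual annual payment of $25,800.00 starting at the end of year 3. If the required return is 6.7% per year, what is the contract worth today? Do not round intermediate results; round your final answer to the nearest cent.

$341265.06

PV of 2-year annuity: $1,670.00 × [1 − (1+0.067)^−2] / 0.067 = 3031.99240
Perpetuity value at year 2: $25,800.00 / 0.067 = 385074.62687
PV of perpetuity: 385074.62687 / (1+0.067)^2 = 338233.06757
Total PV = 3031.99240 + 338233.06757 = 341265.05997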